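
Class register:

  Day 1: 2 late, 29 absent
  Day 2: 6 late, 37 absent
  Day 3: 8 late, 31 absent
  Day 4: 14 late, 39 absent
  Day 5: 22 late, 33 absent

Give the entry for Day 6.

36 late, 41 absent

Late: each term is the sum of the two before it, so 2, 6, 8, 14, 22 → 36.
Absent — alternating steps +8, −6, +8, −6, …: 29, 37, 31, 39, 33 → 41.
Putting it together: 36 late, 41 absent.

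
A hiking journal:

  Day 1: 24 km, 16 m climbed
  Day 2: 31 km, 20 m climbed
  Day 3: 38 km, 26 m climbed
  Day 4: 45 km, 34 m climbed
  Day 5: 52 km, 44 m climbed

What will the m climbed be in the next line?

56

For the m climbed, differences are 4, 6, 8, … (increasing by 2 each time): 16, 20, 26, 34, 44 → 56.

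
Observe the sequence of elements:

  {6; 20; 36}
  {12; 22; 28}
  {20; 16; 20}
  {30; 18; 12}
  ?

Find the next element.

First coordinate — differences are 6, 8, 10, … (increasing by 2 each time): 6, 12, 20, 30 → 42.
For the second coordinate, alternating steps +2, −6, +2, −6, …: 20, 22, 16, 18 → 12.
Third coordinate: −8 each step, so 36, 28, 20, 12 → 4.
Putting it together: {42; 12; 4}.

{42; 12; 4}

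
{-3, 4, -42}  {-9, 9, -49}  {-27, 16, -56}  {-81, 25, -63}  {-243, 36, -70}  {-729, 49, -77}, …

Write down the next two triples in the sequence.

{-2187, 64, -84}, {-6561, 81, -91}

First slot goes -3, -9, -27, -81, -243, -729 → -2187 → -6561 (×3 each step).
Second slot: 4, 9, 16, 25, 36, 49 → 64 → 81 (perfect squares: 2², 3², 4², …).
For the third slot, −7 each step: -42, -49, -56, -63, -70, -77 → -84 → -91.
Putting the parts together: {-2187, 64, -84} and then {-6561, 81, -91}.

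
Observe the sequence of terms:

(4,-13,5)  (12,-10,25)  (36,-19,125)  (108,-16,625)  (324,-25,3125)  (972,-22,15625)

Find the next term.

First part: 4, 12, 36, 108, 324, 972 → 2916 (×3 each step).
Second part: alternating steps +3, −9, +3, −9, …; -13, -10, -19, -16, -25, -22 → -31.
Third part — ×5 each step: 5, 25, 125, 625, 3125, 15625 → 78125.
Putting it together: (2916,-31,78125).

(2916,-31,78125)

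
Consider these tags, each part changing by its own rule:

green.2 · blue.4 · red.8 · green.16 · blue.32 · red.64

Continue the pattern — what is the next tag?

Colour: repeats green → blue → red, so green, blue, red, green, blue, red → green.
Second component: 2, 4, 8, 16, 32, 64 → 128 (×2 each step).
Putting it together: green.128.

green.128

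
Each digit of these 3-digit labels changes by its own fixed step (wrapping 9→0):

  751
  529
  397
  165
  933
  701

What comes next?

579

First digit — −2 each step, mod 10: 7, 5, 3, 1, 9, 7 → 5.
Second digit — −3 each step, mod 10: 5, 2, 9, 6, 3, 0 → 7.
Third digit goes 1, 9, 7, 5, 3, 1 → 9 (−2 each step, mod 10).
Combining the parts gives 579.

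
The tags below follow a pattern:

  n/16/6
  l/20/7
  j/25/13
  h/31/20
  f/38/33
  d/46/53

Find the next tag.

b/55/86

Letter: n, l, j, h, f, d → b (letters move back 2 places in the alphabet).
Second component — differences are 4, 5, 6, … (increasing by 1 each time): 16, 20, 25, 31, 38, 46 → 55.
For the third component, each term is the sum of the two before it: 6, 7, 13, 20, 33, 53 → 86.
Combining the parts gives b/55/86.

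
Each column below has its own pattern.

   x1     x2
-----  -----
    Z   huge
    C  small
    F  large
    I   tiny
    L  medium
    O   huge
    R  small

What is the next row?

U  large

For the column x1, letters move forward 3 places in the alphabet, wrapping Z→A: Z, C, F, I, L, O, R → U.
Column x2: repeats huge → small → large → tiny → medium; huge, small, large, tiny, medium, huge, small → large.
Combining the parts gives U  large.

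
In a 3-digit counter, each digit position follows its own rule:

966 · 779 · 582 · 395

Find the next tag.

First digit: −2 each step, mod 10; 9, 7, 5, 3 → 1.
Second digit — +1 each step, mod 10: 6, 7, 8, 9 → 0.
Third digit goes 6, 9, 2, 5 → 8 (+3 each step, mod 10).
Putting it together: 108.

108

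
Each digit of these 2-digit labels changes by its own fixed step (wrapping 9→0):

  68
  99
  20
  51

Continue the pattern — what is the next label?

82

First digit: 6, 9, 2, 5 → 8 (+3 each step, mod 10).
Second digit: +1 each step, mod 10, so 8, 9, 0, 1 → 2.
Combining the parts gives 82.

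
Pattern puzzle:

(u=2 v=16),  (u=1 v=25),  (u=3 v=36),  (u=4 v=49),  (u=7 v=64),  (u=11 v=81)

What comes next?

(u=18 v=100)

U: each term is the sum of the two before it; 2, 1, 3, 4, 7, 11 → 18.
V goes 16, 25, 36, 49, 64, 81 → 100 (perfect squares: 4², 5², 6², …).
So the next element is (u=18 v=100).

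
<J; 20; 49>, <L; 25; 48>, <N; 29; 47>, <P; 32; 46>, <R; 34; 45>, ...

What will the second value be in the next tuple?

35

Second value — differences are 5, 4, 3, … (decreasing by 1 each time): 20, 25, 29, 32, 34 → 35.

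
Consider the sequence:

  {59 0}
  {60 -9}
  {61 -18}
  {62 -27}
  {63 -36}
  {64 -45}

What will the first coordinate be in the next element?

65

First coordinate: 59, 60, 61, 62, 63, 64 → 65 (+1 each step).
Second coordinate: 0, -9, -18, -27, -36, -45 → -54 (−9 each step).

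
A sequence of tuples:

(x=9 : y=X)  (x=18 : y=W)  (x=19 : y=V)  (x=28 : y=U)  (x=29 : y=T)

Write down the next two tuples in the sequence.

X: 9, 18, 19, 28, 29 → 38 → 39 (alternating steps +9, +1, +9, +1, …).
Y goes X, W, V, U, T → S → R (letters move back 1 place in the alphabet).
So the next two tuples are (x=38 : y=S) and (x=39 : y=R).

(x=38 : y=S), (x=39 : y=R)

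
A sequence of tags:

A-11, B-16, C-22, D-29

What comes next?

Letter: A, B, C, D → E (letters move forward 1 place in the alphabet).
Second component goes 11, 16, 22, 29 → 37 (differences are 5, 6, 7, … (increasing by 1 each time)).
Putting it together: E-37.

E-37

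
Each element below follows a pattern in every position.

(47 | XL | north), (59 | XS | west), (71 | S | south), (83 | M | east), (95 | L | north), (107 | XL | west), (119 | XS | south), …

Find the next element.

(131 | S | east)

First coordinate: 47, 59, 71, 83, 95, 107, 119 → 131 (+12 each step).
Size: repeats XL → XS → S → M → L, so XL, XS, S, M, L, XL, XS → S.
Direction — repeats north → west → south → east: north, west, south, east, north, west, south → east.
Putting it together: (131 | S | east).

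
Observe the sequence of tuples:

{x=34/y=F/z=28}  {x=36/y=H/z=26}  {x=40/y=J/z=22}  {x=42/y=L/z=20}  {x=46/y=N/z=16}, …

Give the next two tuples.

{x=48/y=P/z=14}, {x=52/y=R/z=10}

X goes 34, 36, 40, 42, 46 → 48 → 52 (alternating steps +2, +4, +2, +4, …).
Y: F, H, J, L, N → P → R (letters move forward 2 places in the alphabet).
For the z, together with the x always sums to 62: 28, 26, 22, 20, 16 → 14 → 10.
Putting the parts together: {x=48/y=P/z=14} and then {x=52/y=R/z=10}.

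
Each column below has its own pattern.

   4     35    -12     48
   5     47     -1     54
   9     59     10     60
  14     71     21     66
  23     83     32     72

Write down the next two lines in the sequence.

First component: 4, 5, 9, 14, 23 → 37 → 60 (each term is the sum of the two before it).
Second component: +12 each step, so 35, 47, 59, 71, 83 → 95 → 107.
Third component goes -12, -1, 10, 21, 32 → 43 → 54 (+11 each step).
Fourth component: +6 each step, so 48, 54, 60, 66, 72 → 78 → 84.
So the next two lines are 37  95  43  78 and 60  107  54  84.

37  95  43  78; 60  107  54  84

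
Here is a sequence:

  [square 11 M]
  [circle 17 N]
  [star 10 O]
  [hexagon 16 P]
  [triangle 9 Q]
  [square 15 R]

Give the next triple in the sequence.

For the shape, repeats square → circle → star → hexagon → triangle: square, circle, star, hexagon, triangle, square → circle.
For the second entry, alternating steps +6, −7, +6, −7, …: 11, 17, 10, 16, 9, 15 → 8.
Letter: M, N, O, P, Q, R → S (letters move forward 1 place in the alphabet).
So the next triple is [circle 8 S].

[circle 8 S]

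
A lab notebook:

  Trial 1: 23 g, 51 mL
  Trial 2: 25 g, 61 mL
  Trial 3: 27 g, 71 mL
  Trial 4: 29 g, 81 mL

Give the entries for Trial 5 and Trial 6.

G — +2 each step: 23, 25, 27, 29 → 31 → 33.
ML: +10 each step; 51, 61, 71, 81 → 91 → 101.
Putting the parts together: 31 g, 91 mL and then 33 g, 101 mL.

31 g, 91 mL; 33 g, 101 mL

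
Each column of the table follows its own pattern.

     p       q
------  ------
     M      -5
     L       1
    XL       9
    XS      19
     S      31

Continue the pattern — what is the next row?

Column p goes M, L, XL, XS, S → M (runs through clothing sizes XS→XL).
Column q: differences are 6, 8, 10, … (increasing by 2 each time), so -5, 1, 9, 19, 31 → 45.
So the next row is M  45.

M  45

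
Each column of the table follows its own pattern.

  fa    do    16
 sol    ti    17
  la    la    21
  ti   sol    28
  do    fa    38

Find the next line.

re  mi  51

First note: runs through the solfège scale do→ti, so fa, sol, la, ti, do → re.
For the second note, runs backward through the solfège scale do→ti: do, ti, la, sol, fa → mi.
Third component — differences are 1, 4, 7, … (increasing by 3 each time): 16, 17, 21, 28, 38 → 51.
Combining the parts gives re  mi  51.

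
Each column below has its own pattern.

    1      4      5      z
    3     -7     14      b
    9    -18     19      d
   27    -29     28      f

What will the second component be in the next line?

First component — ×3 each step: 1, 3, 9, 27 → 81.
Second component: −11 each step, so 4, -7, -18, -29 → -40.
Third component — alternating steps +9, +5, +9, +5, …: 5, 14, 19, 28 → 33.
Letter: letters move forward 2 places in the alphabet, wrapping Z→A, so z, b, d, f → h.

-40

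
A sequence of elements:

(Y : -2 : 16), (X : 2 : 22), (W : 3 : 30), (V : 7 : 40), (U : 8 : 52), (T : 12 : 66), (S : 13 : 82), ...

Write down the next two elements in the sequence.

(R : 17 : 100), (Q : 18 : 120)

Letter — letters move back 1 place in the alphabet: Y, X, W, V, U, T, S → R → Q.
For the second coordinate, alternating steps +4, +1, +4, +1, …: -2, 2, 3, 7, 8, 12, 13 → 17 → 18.
Third coordinate: differences are 6, 8, 10, … (increasing by 2 each time), so 16, 22, 30, 40, 52, 66, 82 → 100 → 120.
So the next two elements are (R : 17 : 100) and (Q : 18 : 120).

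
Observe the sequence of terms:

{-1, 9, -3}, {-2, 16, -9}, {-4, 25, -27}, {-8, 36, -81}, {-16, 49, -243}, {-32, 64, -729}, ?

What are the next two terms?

First entry: ×2 each step; -1, -2, -4, -8, -16, -32 → -64 → -128.
Second entry: perfect squares: 3², 4², 5², …, so 9, 16, 25, 36, 49, 64 → 81 → 100.
Third entry: ×3 each step, so -3, -9, -27, -81, -243, -729 → -2187 → -6561.
So the next two terms are {-64, 81, -2187} and {-128, 100, -6561}.

{-64, 81, -2187}, {-128, 100, -6561}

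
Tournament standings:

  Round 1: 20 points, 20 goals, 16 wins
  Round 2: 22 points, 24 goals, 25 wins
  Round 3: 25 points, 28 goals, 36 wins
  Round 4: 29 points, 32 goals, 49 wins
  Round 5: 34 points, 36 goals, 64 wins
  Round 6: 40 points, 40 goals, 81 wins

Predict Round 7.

Points: 20, 22, 25, 29, 34, 40 → 47 (differences are 2, 3, 4, … (increasing by 1 each time)).
Goals: 20, 24, 28, 32, 36, 40 → 44 (+4 each step).
Wins — perfect squares: 4², 5², 6², …: 16, 25, 36, 49, 64, 81 → 100.
Combining the parts gives 47 points, 44 goals, 100 wins.

47 points, 44 goals, 100 wins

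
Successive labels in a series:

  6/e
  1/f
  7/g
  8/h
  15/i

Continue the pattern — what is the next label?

First component goes 6, 1, 7, 8, 15 → 23 (each term is the sum of the two before it).
Letter — letters move forward 1 place in the alphabet: e, f, g, h, i → j.
Putting it together: 23/j.

23/j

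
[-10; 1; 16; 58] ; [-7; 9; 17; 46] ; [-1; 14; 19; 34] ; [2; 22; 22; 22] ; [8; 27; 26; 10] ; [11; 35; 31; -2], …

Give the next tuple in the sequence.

For the first component, alternating steps +3, +6, +3, +6, …: -10, -7, -1, 2, 8, 11 → 17.
Second component: alternating steps +8, +5, +8, +5, …; 1, 9, 14, 22, 27, 35 → 40.
Third component: differences are 1, 2, 3, … (increasing by 1 each time), so 16, 17, 19, 22, 26, 31 → 37.
Fourth component: −12 each step; 58, 46, 34, 22, 10, -2 → -14.
So the next tuple is [17; 40; 37; -14].

[17; 40; 37; -14]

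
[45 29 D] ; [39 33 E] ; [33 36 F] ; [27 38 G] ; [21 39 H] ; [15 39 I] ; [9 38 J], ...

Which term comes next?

First coordinate — −6 each step: 45, 39, 33, 27, 21, 15, 9 → 3.
Second coordinate: 29, 33, 36, 38, 39, 39, 38 → 36 (differences are 4, 3, 2, … (decreasing by 1 each time)).
For the letter, letters move forward 1 place in the alphabet: D, E, F, G, H, I, J → K.
So the next term is [3 36 K].

[3 36 K]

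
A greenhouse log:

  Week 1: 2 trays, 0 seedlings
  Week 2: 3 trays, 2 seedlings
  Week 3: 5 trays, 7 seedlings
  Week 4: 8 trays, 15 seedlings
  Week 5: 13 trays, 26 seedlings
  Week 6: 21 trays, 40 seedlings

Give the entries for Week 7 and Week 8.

Trays goes 2, 3, 5, 8, 13, 21 → 34 → 55 (each term is the sum of the two before it).
For the seedlings, differences are 2, 5, 8, … (increasing by 3 each time): 0, 2, 7, 15, 26, 40 → 57 → 77.
Putting the parts together: 34 trays, 57 seedlings and then 55 trays, 77 seedlings.

34 trays, 57 seedlings; 55 trays, 77 seedlings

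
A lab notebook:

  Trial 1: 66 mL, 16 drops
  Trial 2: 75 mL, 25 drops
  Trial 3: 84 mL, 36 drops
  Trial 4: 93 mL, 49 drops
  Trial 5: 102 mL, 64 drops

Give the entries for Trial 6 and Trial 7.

ML — +9 each step: 66, 75, 84, 93, 102 → 111 → 120.
Drops: perfect squares: 4², 5², 6², …, so 16, 25, 36, 49, 64 → 81 → 100.
Putting the parts together: 111 mL, 81 drops and then 120 mL, 100 drops.

111 mL, 81 drops; 120 mL, 100 drops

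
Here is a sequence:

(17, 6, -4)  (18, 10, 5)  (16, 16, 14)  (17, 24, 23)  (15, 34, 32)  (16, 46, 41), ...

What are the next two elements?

(14, 60, 50), (15, 76, 59)

For the first part, alternating steps +1, −2, +1, −2, …: 17, 18, 16, 17, 15, 16 → 14 → 15.
Second part — differences are 4, 6, 8, … (increasing by 2 each time): 6, 10, 16, 24, 34, 46 → 60 → 76.
For the third part, +9 each step: -4, 5, 14, 23, 32, 41 → 50 → 59.
Putting the parts together: (14, 60, 50) and then (15, 76, 59).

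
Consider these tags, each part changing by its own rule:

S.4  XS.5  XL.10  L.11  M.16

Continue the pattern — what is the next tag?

Size — runs backward through clothing sizes XS→XL: S, XS, XL, L, M → S.
Second component: alternating steps +1, +5, +1, +5, …, so 4, 5, 10, 11, 16 → 17.
Combining the parts gives S.17.

S.17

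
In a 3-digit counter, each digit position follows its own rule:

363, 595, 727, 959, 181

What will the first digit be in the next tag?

3

For the first digit, +2 each step, mod 10: 3, 5, 7, 9, 1 → 3.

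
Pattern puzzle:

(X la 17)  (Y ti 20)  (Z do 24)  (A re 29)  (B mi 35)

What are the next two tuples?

Letter — letters move forward 1 place in the alphabet, wrapping Z→A: X, Y, Z, A, B → C → D.
Note goes la, ti, do, re, mi → fa → sol (runs through the solfège scale do→ti).
Third coordinate: differences are 3, 4, 5, … (increasing by 1 each time), so 17, 20, 24, 29, 35 → 42 → 50.
So the next two tuples are (C fa 42) and (D sol 50).

(C fa 42), (D sol 50)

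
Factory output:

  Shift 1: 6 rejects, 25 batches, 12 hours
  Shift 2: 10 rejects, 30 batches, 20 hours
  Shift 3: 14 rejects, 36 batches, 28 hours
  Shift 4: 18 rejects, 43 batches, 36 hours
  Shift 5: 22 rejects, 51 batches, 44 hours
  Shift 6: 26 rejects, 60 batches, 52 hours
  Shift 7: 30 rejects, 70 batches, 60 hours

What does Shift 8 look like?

Rejects: +4 each step, so 6, 10, 14, 18, 22, 26, 30 → 34.
Batches — differences are 5, 6, 7, … (increasing by 1 each time): 25, 30, 36, 43, 51, 60, 70 → 81.
Hours goes 12, 20, 28, 36, 44, 52, 60 → 68 (always 2 × the rejects).
So the next record is 34 rejects, 81 batches, 68 hours.

34 rejects, 81 batches, 68 hours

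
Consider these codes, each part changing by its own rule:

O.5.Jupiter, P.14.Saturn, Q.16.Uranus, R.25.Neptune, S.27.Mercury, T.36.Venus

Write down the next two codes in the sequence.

U.38.Earth, V.47.Mars

Letter: letters move forward 1 place in the alphabet; O, P, Q, R, S, T → U → V.
Second component — alternating steps +9, +2, +9, +2, …: 5, 14, 16, 25, 27, 36 → 38 → 47.
Planet: Jupiter, Saturn, Uranus, Neptune, Mercury, Venus → Earth → Mars (runs through the planets Mercury→Neptune).
So the next two codes are U.38.Earth and V.47.Mars.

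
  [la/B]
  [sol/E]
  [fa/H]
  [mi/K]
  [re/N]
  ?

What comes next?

[do/Q]

Note — runs backward through the solfège scale do→ti: la, sol, fa, mi, re → do.
For the letter, letters move forward 3 places in the alphabet: B, E, H, K, N → Q.
Combining the parts gives [do/Q].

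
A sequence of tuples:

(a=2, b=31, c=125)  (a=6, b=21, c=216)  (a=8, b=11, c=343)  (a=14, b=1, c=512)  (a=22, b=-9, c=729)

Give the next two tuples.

(a=36, b=-19, c=1000), (a=58, b=-29, c=1331)

A goes 2, 6, 8, 14, 22 → 36 → 58 (each term is the sum of the two before it).
B: −10 each step; 31, 21, 11, 1, -9 → -19 → -29.
For the c, perfect cubes: 5³, 6³, 7³, …: 125, 216, 343, 512, 729 → 1000 → 1331.
So the next two tuples are (a=36, b=-19, c=1000) and (a=58, b=-29, c=1331).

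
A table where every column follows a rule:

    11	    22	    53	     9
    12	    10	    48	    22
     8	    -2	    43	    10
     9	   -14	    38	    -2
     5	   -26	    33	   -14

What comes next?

6  -38  28  -26

First component: alternating steps +1, −4, +1, −4, …; 11, 12, 8, 9, 5 → 6.
Second component: −12 each step, so 22, 10, -2, -14, -26 → -38.
Third component: −5 each step; 53, 48, 43, 38, 33 → 28.
Fourth component — always the previous value of the second component: 9, 22, 10, -2, -14 → -26.
Putting it together: 6  -38  28  -26.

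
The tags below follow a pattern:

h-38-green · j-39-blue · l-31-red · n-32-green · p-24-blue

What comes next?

r-25-red

For the letter, letters move forward 2 places in the alphabet: h, j, l, n, p → r.
Second component: alternating steps +1, −8, +1, −8, …, so 38, 39, 31, 32, 24 → 25.
Colour — repeats green → blue → red: green, blue, red, green, blue → red.
Putting it together: r-25-red.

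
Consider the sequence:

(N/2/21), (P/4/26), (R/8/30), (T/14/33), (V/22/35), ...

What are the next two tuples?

For the letter, letters move forward 2 places in the alphabet: N, P, R, T, V → X → Z.
Second coordinate — differences are 2, 4, 6, … (increasing by 2 each time): 2, 4, 8, 14, 22 → 32 → 44.
For the third coordinate, differences are 5, 4, 3, … (decreasing by 1 each time): 21, 26, 30, 33, 35 → 36 → 36.
So the next two tuples are (X/32/36) and (Z/44/36).

(X/32/36), (Z/44/36)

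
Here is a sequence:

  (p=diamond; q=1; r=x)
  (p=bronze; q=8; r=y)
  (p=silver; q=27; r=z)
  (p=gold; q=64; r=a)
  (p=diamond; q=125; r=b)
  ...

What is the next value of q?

P goes diamond, bronze, silver, gold, diamond → bronze (repeats diamond → bronze → silver → gold).
Q: perfect cubes: 1³, 2³, 3³, …, so 1, 8, 27, 64, 125 → 216.
For the r, letters move forward 1 place in the alphabet, wrapping Z→A: x, y, z, a, b → c.

216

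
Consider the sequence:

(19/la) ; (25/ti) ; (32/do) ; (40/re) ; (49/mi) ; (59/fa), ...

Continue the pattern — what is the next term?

First part — differences are 6, 7, 8, … (increasing by 1 each time): 19, 25, 32, 40, 49, 59 → 70.
Note: runs through the solfège scale do→ti; la, ti, do, re, mi, fa → sol.
So the next term is (70/sol).

(70/sol)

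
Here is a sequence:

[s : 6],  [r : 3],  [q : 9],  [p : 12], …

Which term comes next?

[o : 21]

Letter goes s, r, q, p → o (letters move back 1 place in the alphabet).
Second component goes 6, 3, 9, 12 → 21 (each term is the sum of the two before it).
Combining the parts gives [o : 21].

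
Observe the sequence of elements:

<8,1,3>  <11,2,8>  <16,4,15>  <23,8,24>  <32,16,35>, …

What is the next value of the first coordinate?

First coordinate: 8, 11, 16, 23, 32 → 43 (differences are 3, 5, 7, … (increasing by 2 each time)).
Second coordinate — ×2 each step: 1, 2, 4, 8, 16 → 32.
Third coordinate — differences are 5, 7, 9, … (increasing by 2 each time): 3, 8, 15, 24, 35 → 48.

43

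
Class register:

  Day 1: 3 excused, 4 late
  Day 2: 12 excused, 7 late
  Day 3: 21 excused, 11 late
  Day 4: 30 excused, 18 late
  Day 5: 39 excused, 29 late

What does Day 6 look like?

Excused goes 3, 12, 21, 30, 39 → 48 (+9 each step).
Late: 4, 7, 11, 18, 29 → 47 (each term is the sum of the two before it).
Combining the parts gives 48 excused, 47 late.

48 excused, 47 late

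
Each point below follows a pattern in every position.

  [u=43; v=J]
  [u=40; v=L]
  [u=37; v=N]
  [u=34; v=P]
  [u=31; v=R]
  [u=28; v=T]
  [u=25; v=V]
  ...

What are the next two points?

U: −3 each step, so 43, 40, 37, 34, 31, 28, 25 → 22 → 19.
V goes J, L, N, P, R, T, V → X → Z (letters move forward 2 places in the alphabet).
Putting the parts together: [u=22; v=X] and then [u=19; v=Z].

[u=22; v=X], [u=19; v=Z]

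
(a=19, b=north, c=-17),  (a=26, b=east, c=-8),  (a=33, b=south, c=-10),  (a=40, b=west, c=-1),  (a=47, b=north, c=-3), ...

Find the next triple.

(a=54, b=east, c=6)

For the a, +7 each step: 19, 26, 33, 40, 47 → 54.
B: repeats north → east → south → west; north, east, south, west, north → east.
C: alternating steps +9, −2, +9, −2, …, so -17, -8, -10, -1, -3 → 6.
So the next triple is (a=54, b=east, c=6).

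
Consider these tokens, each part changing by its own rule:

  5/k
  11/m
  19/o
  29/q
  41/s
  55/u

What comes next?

71/w

First component: differences are 6, 8, 10, … (increasing by 2 each time), so 5, 11, 19, 29, 41, 55 → 71.
Letter: letters move forward 2 places in the alphabet, so k, m, o, q, s, u → w.
Combining the parts gives 71/w.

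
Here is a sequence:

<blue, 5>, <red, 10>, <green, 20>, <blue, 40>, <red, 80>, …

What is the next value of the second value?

Second value — ×2 each step: 5, 10, 20, 40, 80 → 160.

160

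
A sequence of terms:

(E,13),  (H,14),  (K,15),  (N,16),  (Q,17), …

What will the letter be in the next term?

T

Letter — letters move forward 3 places in the alphabet: E, H, K, N, Q → T.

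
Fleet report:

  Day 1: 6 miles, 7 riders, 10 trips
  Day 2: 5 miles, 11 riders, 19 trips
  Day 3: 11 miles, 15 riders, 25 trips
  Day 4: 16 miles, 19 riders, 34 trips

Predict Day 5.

Miles: each term is the sum of the two before it; 6, 5, 11, 16 → 27.
Riders: +4 each step, so 7, 11, 15, 19 → 23.
Trips: alternating steps +9, +6, +9, +6, …, so 10, 19, 25, 34 → 40.
Putting it together: 27 miles, 23 riders, 40 trips.

27 miles, 23 riders, 40 trips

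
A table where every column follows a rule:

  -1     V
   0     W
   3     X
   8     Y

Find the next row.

First component: -1, 0, 3, 8 → 15 (differences are 1, 3, 5, … (increasing by 2 each time)).
For the letter, letters move forward 1 place in the alphabet: V, W, X, Y → Z.
Combining the parts gives 15  Z.

15  Z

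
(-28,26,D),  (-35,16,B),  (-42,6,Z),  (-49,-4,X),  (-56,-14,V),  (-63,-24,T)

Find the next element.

(-70,-34,R)

First coordinate goes -28, -35, -42, -49, -56, -63 → -70 (−7 each step).
Second coordinate: 26, 16, 6, -4, -14, -24 → -34 (−10 each step).
Letter goes D, B, Z, X, V, T → R (letters move back 2 places in the alphabet, wrapping A→Z).
Putting it together: (-70,-34,R).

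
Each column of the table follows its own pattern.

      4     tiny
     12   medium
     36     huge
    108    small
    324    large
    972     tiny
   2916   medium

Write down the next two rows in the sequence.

8748  huge; 26244  small

First component goes 4, 12, 36, 108, 324, 972, 2916 → 8748 → 26244 (×3 each step).
Size: repeats tiny → medium → huge → small → large; tiny, medium, huge, small, large, tiny, medium → huge → small.
Putting the parts together: 8748  huge and then 26244  small.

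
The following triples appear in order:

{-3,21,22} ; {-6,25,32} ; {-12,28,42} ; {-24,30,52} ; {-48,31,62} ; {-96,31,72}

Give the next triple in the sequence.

{-192,30,82}

First coordinate: -3, -6, -12, -24, -48, -96 → -192 (×2 each step).
Second coordinate goes 21, 25, 28, 30, 31, 31 → 30 (differences are 4, 3, 2, … (decreasing by 1 each time)).
Third coordinate: +10 each step; 22, 32, 42, 52, 62, 72 → 82.
Putting it together: {-192,30,82}.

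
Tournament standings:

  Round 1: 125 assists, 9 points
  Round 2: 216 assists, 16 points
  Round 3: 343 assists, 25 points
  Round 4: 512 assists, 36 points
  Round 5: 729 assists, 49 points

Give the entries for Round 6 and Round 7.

1000 assists, 64 points; 1331 assists, 81 points

Assists — perfect cubes: 5³, 6³, 7³, …: 125, 216, 343, 512, 729 → 1000 → 1331.
Points: perfect squares: 3², 4², 5², …; 9, 16, 25, 36, 49 → 64 → 81.
Putting the parts together: 1000 assists, 64 points and then 1331 assists, 81 points.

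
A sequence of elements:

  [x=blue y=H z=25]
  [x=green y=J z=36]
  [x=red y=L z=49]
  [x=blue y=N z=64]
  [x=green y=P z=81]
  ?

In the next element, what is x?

For the x, repeats blue → green → red: blue, green, red, blue, green → red.

red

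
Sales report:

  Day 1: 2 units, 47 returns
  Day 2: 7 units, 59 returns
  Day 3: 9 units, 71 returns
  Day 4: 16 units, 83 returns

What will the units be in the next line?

Units: each term is the sum of the two before it, so 2, 7, 9, 16 → 25.

25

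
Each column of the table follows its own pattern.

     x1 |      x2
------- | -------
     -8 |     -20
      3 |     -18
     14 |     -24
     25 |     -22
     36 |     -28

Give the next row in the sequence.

Column x1 goes -8, 3, 14, 25, 36 → 47 (+11 each step).
Column x2: alternating steps +2, −6, +2, −6, …, so -20, -18, -24, -22, -28 → -26.
Combining the parts gives 47  -26.

47  -26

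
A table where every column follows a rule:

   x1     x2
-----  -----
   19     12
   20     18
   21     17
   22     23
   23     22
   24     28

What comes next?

25  27

Column x1 — +1 each step: 19, 20, 21, 22, 23, 24 → 25.
Column x2 goes 12, 18, 17, 23, 22, 28 → 27 (alternating steps +6, −1, +6, −1, …).
So the next row is 25  27.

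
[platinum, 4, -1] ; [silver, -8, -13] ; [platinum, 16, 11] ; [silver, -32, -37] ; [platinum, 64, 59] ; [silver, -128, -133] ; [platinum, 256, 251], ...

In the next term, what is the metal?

silver

Metal goes platinum, silver, platinum, silver, platinum, silver, platinum → silver (alternates platinum ↔ silver).
For the second entry, ×(-2) each step: 4, -8, 16, -32, 64, -128, 256 → -512.
Third entry: always 5 less than the second entry, so -1, -13, 11, -37, 59, -133, 251 → -517.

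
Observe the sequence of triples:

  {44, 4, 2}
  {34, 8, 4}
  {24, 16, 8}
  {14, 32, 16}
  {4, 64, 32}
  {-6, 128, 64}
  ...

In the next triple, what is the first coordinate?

First coordinate — −10 each step: 44, 34, 24, 14, 4, -6 → -16.

-16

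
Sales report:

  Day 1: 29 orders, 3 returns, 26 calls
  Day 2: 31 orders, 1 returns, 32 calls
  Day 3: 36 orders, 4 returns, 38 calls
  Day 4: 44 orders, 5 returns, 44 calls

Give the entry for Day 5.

55 orders, 9 returns, 50 calls

Orders — differences are 2, 5, 8, … (increasing by 3 each time): 29, 31, 36, 44 → 55.
For the returns, each term is the sum of the two before it: 3, 1, 4, 5 → 9.
For the calls, +6 each step: 26, 32, 38, 44 → 50.
Combining the parts gives 55 orders, 9 returns, 50 calls.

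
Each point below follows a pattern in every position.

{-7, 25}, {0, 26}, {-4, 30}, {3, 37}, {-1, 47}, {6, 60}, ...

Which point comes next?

{2, 76}

First part — alternating steps +7, −4, +7, −4, …: -7, 0, -4, 3, -1, 6 → 2.
For the second part, differences are 1, 4, 7, … (increasing by 3 each time): 25, 26, 30, 37, 47, 60 → 76.
Combining the parts gives {2, 76}.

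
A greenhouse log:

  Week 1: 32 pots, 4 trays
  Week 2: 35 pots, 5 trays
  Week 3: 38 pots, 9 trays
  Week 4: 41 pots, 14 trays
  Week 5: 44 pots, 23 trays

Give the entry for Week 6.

47 pots, 37 trays

Pots goes 32, 35, 38, 41, 44 → 47 (+3 each step).
For the trays, each term is the sum of the two before it: 4, 5, 9, 14, 23 → 37.
Combining the parts gives 47 pots, 37 trays.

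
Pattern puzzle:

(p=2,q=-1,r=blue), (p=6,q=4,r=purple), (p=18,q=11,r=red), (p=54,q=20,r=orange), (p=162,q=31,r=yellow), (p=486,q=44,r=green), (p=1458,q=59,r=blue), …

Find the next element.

P: ×3 each step, so 2, 6, 18, 54, 162, 486, 1458 → 4374.
Q: differences are 5, 7, 9, … (increasing by 2 each time); -1, 4, 11, 20, 31, 44, 59 → 76.
R: repeats blue → purple → red → orange → yellow → green, so blue, purple, red, orange, yellow, green, blue → purple.
Putting it together: (p=4374,q=76,r=purple).

(p=4374,q=76,r=purple)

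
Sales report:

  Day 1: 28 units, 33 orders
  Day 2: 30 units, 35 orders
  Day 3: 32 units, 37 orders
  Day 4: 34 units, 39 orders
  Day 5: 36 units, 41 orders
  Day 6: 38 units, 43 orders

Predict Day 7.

Units: 28, 30, 32, 34, 36, 38 → 40 (+2 each step).
Orders — always 5 more than the units: 33, 35, 37, 39, 41, 43 → 45.
Combining the parts gives 40 units, 45 orders.

40 units, 45 orders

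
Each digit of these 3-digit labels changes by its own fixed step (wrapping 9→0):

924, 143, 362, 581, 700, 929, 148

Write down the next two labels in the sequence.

First digit: +2 each step, mod 10, so 9, 1, 3, 5, 7, 9, 1 → 3 → 5.
Second digit: 2, 4, 6, 8, 0, 2, 4 → 6 → 8 (+2 each step, mod 10).
Third digit goes 4, 3, 2, 1, 0, 9, 8 → 7 → 6 (−1 each step, mod 10).
So the next two labels are 367 and 586.

367, 586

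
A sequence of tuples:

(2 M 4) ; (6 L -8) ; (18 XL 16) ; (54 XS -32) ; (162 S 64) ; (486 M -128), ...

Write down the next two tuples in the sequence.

First component goes 2, 6, 18, 54, 162, 486 → 1458 → 4374 (×3 each step).
Size: M, L, XL, XS, S, M → L → XL (repeats M → L → XL → XS → S).
Third component: ×(-2) each step, so 4, -8, 16, -32, 64, -128 → 256 → -512.
Putting the parts together: (1458 L 256) and then (4374 XL -512).

(1458 L 256), (4374 XL -512)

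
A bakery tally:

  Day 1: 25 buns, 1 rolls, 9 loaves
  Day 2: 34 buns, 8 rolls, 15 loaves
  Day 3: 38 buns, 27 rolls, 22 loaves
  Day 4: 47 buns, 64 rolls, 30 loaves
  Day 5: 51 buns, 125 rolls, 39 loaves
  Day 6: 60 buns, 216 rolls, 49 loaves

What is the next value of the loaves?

60

Loaves: differences are 6, 7, 8, … (increasing by 1 each time), so 9, 15, 22, 30, 39, 49 → 60.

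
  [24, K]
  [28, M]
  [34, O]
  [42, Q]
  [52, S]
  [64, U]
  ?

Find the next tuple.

[78, W]

First component goes 24, 28, 34, 42, 52, 64 → 78 (differences are 4, 6, 8, … (increasing by 2 each time)).
Letter goes K, M, O, Q, S, U → W (letters move forward 2 places in the alphabet).
Putting it together: [78, W].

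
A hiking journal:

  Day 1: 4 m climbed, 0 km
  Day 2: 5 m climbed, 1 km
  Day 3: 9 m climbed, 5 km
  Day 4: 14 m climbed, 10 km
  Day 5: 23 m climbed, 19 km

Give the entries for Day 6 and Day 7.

37 m climbed, 33 km; 60 m climbed, 56 km

M climbed — each term is the sum of the two before it: 4, 5, 9, 14, 23 → 37 → 60.
Km: 0, 1, 5, 10, 19 → 33 → 56 (always 4 less than the m climbed).
Putting the parts together: 37 m climbed, 33 km and then 60 m climbed, 56 km.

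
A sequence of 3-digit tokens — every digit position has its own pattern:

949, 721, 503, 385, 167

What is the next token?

949

First digit: −2 each step, mod 10; 9, 7, 5, 3, 1 → 9.
Second digit: −2 each step, mod 10; 4, 2, 0, 8, 6 → 4.
Third digit: 9, 1, 3, 5, 7 → 9 (+2 each step, mod 10).
Putting it together: 949.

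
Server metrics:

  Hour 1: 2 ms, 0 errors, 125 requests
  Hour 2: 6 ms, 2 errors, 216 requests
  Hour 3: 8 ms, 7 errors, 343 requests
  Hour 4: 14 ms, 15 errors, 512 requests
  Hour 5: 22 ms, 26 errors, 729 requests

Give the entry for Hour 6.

Ms: each term is the sum of the two before it, so 2, 6, 8, 14, 22 → 36.
Errors — differences are 2, 5, 8, … (increasing by 3 each time): 0, 2, 7, 15, 26 → 40.
Requests: 125, 216, 343, 512, 729 → 1000 (perfect cubes: 5³, 6³, 7³, …).
Combining the parts gives 36 ms, 40 errors, 1000 requests.

36 ms, 40 errors, 1000 requests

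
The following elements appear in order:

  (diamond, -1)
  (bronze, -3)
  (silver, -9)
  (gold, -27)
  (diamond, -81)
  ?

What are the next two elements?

(bronze, -243), (silver, -729)

For the rank, repeats diamond → bronze → silver → gold: diamond, bronze, silver, gold, diamond → bronze → silver.
Second value: ×3 each step; -1, -3, -9, -27, -81 → -243 → -729.
Putting the parts together: (bronze, -243) and then (silver, -729).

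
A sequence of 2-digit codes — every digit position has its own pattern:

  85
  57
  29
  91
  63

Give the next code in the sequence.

First digit: −3 each step, mod 10; 8, 5, 2, 9, 6 → 3.
Second digit: +2 each step, mod 10; 5, 7, 9, 1, 3 → 5.
Combining the parts gives 35.

35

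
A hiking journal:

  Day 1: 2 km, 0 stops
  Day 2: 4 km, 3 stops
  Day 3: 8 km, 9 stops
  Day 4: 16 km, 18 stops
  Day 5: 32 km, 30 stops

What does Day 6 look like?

64 km, 45 stops

Km: ×2 each step; 2, 4, 8, 16, 32 → 64.
Stops — differences are 3, 6, 9, … (increasing by 3 each time): 0, 3, 9, 18, 30 → 45.
Putting it together: 64 km, 45 stops.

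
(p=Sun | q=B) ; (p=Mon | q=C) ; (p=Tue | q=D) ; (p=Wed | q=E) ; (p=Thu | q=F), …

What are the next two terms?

P: runs through the weekdays Mon→Sun; Sun, Mon, Tue, Wed, Thu → Fri → Sat.
Q goes B, C, D, E, F → G → H (letters move forward 1 place in the alphabet).
So the next two terms are (p=Fri | q=G) and (p=Sat | q=H).

(p=Fri | q=G), (p=Sat | q=H)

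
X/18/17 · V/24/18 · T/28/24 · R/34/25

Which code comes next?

P/38/31

Letter — letters move back 2 places in the alphabet: X, V, T, R → P.
Second component — alternating steps +6, +4, +6, +4, …: 18, 24, 28, 34 → 38.
For the third component, alternating steps +1, +6, +1, +6, …: 17, 18, 24, 25 → 31.
Putting it together: P/38/31.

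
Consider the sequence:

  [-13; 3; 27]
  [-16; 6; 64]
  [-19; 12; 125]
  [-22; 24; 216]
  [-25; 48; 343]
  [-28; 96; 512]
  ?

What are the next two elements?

First part: -13, -16, -19, -22, -25, -28 → -31 → -34 (−3 each step).
Second part — ×2 each step: 3, 6, 12, 24, 48, 96 → 192 → 384.
Third part goes 27, 64, 125, 216, 343, 512 → 729 → 1000 (perfect cubes: 3³, 4³, 5³, …).
So the next two elements are [-31; 192; 729] and [-34; 384; 1000].

[-31; 192; 729], [-34; 384; 1000]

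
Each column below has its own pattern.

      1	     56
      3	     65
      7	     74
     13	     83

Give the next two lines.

21  92; 31  101

First component goes 1, 3, 7, 13 → 21 → 31 (differences are 2, 4, 6, … (increasing by 2 each time)).
Second component: +9 each step; 56, 65, 74, 83 → 92 → 101.
So the next two lines are 21  92 and 31  101.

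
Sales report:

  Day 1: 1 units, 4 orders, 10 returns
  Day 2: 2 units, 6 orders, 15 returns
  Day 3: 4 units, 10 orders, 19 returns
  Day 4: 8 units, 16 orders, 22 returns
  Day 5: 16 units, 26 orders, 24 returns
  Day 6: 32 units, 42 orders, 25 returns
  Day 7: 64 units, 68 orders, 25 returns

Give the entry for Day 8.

128 units, 110 orders, 24 returns

Units: 1, 2, 4, 8, 16, 32, 64 → 128 (×2 each step).
Orders: 4, 6, 10, 16, 26, 42, 68 → 110 (each term is the sum of the two before it).
Returns: differences are 5, 4, 3, … (decreasing by 1 each time), so 10, 15, 19, 22, 24, 25, 25 → 24.
So the next row is 128 units, 110 orders, 24 returns.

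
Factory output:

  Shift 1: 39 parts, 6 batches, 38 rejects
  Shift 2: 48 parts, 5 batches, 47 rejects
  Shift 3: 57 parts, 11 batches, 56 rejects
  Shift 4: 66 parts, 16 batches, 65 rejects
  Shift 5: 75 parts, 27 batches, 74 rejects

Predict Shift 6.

84 parts, 43 batches, 83 rejects

Parts — +9 each step: 39, 48, 57, 66, 75 → 84.
Batches goes 6, 5, 11, 16, 27 → 43 (each term is the sum of the two before it).
Rejects: always 1 less than the parts; 38, 47, 56, 65, 74 → 83.
Putting it together: 84 parts, 43 batches, 83 rejects.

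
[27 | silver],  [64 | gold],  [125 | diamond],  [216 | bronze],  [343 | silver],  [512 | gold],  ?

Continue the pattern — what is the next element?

First entry: 27, 64, 125, 216, 343, 512 → 729 (perfect cubes: 3³, 4³, 5³, …).
Rank: silver, gold, diamond, bronze, silver, gold → diamond (repeats silver → gold → diamond → bronze).
So the next element is [729 | diamond].

[729 | diamond]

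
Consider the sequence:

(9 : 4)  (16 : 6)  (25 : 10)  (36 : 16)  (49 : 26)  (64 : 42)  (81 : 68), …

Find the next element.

(100 : 110)

First coordinate: perfect squares: 3², 4², 5², …; 9, 16, 25, 36, 49, 64, 81 → 100.
Second coordinate — each term is the sum of the two before it: 4, 6, 10, 16, 26, 42, 68 → 110.
Combining the parts gives (100 : 110).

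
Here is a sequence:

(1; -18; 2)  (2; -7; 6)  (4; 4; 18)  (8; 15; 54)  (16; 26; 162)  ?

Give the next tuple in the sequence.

(32; 37; 486)

First part goes 1, 2, 4, 8, 16 → 32 (×2 each step).
Second part: +11 each step, so -18, -7, 4, 15, 26 → 37.
Third part — ×3 each step: 2, 6, 18, 54, 162 → 486.
Combining the parts gives (32; 37; 486).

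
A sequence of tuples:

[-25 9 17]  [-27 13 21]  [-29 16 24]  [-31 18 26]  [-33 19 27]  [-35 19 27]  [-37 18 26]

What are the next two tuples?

For the first entry, −2 each step: -25, -27, -29, -31, -33, -35, -37 → -39 → -41.
For the second entry, differences are 4, 3, 2, … (decreasing by 1 each time): 9, 13, 16, 18, 19, 19, 18 → 16 → 13.
Third entry goes 17, 21, 24, 26, 27, 27, 26 → 24 → 21 (always 8 more than the second entry).
So the next two tuples are [-39 16 24] and [-41 13 21].

[-39 16 24], [-41 13 21]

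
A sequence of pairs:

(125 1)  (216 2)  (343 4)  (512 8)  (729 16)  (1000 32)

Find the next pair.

First value: perfect cubes: 5³, 6³, 7³, …, so 125, 216, 343, 512, 729, 1000 → 1331.
Second value — ×2 each step: 1, 2, 4, 8, 16, 32 → 64.
Combining the parts gives (1331 64).

(1331 64)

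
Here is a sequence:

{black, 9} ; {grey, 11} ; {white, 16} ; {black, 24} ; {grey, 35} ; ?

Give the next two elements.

Shade goes black, grey, white, black, grey → white → black (repeats black → grey → white).
For the second slot, differences are 2, 5, 8, … (increasing by 3 each time): 9, 11, 16, 24, 35 → 49 → 66.
Putting the parts together: {white, 49} and then {black, 66}.

{white, 49}, {black, 66}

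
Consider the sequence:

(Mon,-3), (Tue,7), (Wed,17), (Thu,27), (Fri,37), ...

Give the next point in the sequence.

Day: runs through the weekdays Mon→Sun; Mon, Tue, Wed, Thu, Fri → Sat.
Second part: -3, 7, 17, 27, 37 → 47 (+10 each step).
Putting it together: (Sat,47).

(Sat,47)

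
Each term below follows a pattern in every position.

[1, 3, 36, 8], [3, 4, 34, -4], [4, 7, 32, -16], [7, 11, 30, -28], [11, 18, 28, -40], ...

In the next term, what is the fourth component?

-52

For the fourth component, −12 each step: 8, -4, -16, -28, -40 → -52.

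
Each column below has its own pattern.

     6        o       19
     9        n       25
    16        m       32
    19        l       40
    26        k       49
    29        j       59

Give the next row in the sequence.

36  i  70

First component: alternating steps +3, +7, +3, +7, …; 6, 9, 16, 19, 26, 29 → 36.
Letter goes o, n, m, l, k, j → i (letters move back 1 place in the alphabet).
Third component: differences are 6, 7, 8, … (increasing by 1 each time); 19, 25, 32, 40, 49, 59 → 70.
Combining the parts gives 36  i  70.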